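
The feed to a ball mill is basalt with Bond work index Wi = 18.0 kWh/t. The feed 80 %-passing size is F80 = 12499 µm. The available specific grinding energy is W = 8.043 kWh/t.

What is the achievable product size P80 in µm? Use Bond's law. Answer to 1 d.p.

P80 = 347.7 µm

W = 10·Wi·[P80^(−½) − F80^(−½)]
⇒ 1/√P80 = W/(10·Wi) + 1/√F80
  = 8.0430/(10·18.0) + 1/√12499 = 0.044683 + 0.008945 = 0.053628
P80 = (1/0.053628)² = 18.6470² = 347.71 µm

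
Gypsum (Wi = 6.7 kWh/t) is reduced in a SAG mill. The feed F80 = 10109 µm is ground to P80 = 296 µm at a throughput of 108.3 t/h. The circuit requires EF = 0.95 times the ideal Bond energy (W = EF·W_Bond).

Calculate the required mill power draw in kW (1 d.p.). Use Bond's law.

P = 332.1 kW

W = 10·Wi·[P80^(−½) − F80^(−½)]
W = 10·6.7·(1/√296 − 1/√10109) = 10·6.7·(0.048178) = 3.2279 kWh/t
With EF = 0.95: W = 3.2279·0.95 = 3.0665 kWh/t
Power = W × throughput = 3.0665 kWh/t × 108.3 t/h = 332.1 kW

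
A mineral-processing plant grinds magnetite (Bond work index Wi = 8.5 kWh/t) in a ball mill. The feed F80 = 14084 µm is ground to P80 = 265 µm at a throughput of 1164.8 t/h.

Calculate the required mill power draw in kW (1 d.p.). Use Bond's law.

P = 5247.7 kW

Bond:  W = 10 Wi (1/√P − 1/√F)
W = 10·8.5·(1/√265 − 1/√14084) = 10·8.5·(0.053003) = 4.5053 kWh/t
P_mill = W·ṁ = 4.5053·1164.8 = 5247.7 kW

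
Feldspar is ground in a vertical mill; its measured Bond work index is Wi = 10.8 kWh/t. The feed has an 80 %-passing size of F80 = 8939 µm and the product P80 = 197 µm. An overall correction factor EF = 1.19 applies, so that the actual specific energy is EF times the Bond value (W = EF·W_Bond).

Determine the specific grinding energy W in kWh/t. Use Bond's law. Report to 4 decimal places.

W = 7.7973 kWh/t

W = 10·Wi·(P80^(-½) − F80^(-½))
1/√197 = 0.071247;  1/√8939 = 0.010577
W = 10·10.8·(0.071247 − 0.010577) = 6.5524 kWh/t
W_actual = 1.19 × 6.5524 = 7.7973 kWh/t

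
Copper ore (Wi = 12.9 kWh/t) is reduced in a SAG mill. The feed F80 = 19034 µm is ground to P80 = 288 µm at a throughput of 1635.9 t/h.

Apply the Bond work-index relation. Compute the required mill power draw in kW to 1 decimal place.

W = 10·Wi·(P80^(-½) − F80^(-½))
W = 10·12.9·(1/√288 − 1/√19034) = 10·12.9·(0.051677) = 6.6664 kWh/t
P = W·T = 6.6664·1635.9 = 10905.5 kW

P = 10905.5 kW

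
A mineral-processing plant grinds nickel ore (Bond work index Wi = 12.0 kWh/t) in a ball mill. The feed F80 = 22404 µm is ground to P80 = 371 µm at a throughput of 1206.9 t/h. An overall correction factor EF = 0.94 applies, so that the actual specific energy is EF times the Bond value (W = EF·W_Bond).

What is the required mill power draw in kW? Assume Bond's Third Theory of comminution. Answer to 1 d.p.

W = 10 Wi / √P80 − 10 Wi / √F80
W = 10·12.0·(1/√371 − 1/√22404) = 10·12.0·(0.045236) = 5.4284 kWh/t
Apply correction: 5.4284 × 0.94 = 5.1027 kWh/t
P = W·T = 5.1027·1206.9 = 6158.4 kW

P = 6158.4 kW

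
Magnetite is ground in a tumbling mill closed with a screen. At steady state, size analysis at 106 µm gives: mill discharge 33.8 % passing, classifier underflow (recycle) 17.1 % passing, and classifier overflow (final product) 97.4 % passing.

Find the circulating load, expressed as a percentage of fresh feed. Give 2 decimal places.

Mass balance on the −106 µm fraction:
Fd + Rd = Ru + Fo ⇒ R/F = (o−d)/(d−u)
r = (97.4 − 33.8)/(33.8 − 17.1) = 63.6/16.7 = 3.8084
CL = 100·r = 380.84 %

CL = 380.84 %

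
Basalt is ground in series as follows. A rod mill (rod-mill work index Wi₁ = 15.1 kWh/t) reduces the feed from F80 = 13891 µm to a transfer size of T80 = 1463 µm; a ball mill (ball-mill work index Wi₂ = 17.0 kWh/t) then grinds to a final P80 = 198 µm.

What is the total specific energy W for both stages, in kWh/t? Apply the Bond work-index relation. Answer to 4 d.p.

W = 10.3035 kWh/t

Bond:  W = 10 Wi (1/√P − 1/√F)
Stage 1 (13891→1463 µm, Wi₁=15.1): W₁ = 10·15.1·(0.026144 − 0.008485) = 2.6666 kWh/t
Stage 2 (1463→198 µm, Wi₂=17.0): W₂ = 10·17.0·(0.071067 − 0.026144) = 7.6368 kWh/t
W = W₁ + W₂ = 2.6666 + 7.6368 = 10.3035 kWh/t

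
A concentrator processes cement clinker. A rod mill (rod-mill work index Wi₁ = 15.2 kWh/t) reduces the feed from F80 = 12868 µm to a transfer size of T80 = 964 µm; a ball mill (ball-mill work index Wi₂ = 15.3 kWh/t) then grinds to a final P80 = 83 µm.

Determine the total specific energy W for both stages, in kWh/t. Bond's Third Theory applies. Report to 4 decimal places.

W = 10 Wi (1/√P80 − 1/√F80)  [Bond]
Stage 1 (12868→964 µm, Wi₁=15.2): W₁ = 10·15.2·(0.032208 − 0.008815) = 3.5556 kWh/t
Stage 2 (964→83 µm, Wi₂=15.3): W₂ = 10·15.3·(0.109764 − 0.032208) = 11.8661 kWh/t
W = W₁ + W₂ = 3.5556 + 11.8661 = 15.4218 kWh/t

W = 15.4218 kWh/t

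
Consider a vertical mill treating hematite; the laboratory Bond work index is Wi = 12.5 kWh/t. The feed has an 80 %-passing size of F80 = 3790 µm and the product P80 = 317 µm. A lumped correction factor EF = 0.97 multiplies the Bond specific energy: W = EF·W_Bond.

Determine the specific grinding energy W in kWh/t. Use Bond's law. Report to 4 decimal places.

W = 10·Wi·(P80^(-½) − F80^(-½))
1/√317 = 0.056166;  1/√3790 = 0.016244
W = 10·12.5·(0.056166 − 0.016244) = 4.9903 kWh/t
W_actual = 0.97 × 4.9903 = 4.8406 kWh/t

W = 4.8406 kWh/t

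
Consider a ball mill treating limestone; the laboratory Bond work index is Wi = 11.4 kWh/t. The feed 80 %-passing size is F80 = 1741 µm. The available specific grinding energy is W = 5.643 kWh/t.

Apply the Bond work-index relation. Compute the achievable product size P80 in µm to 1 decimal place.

P80 = 185.3 µm

W_Bond = 10·Wi·(1/√P₈₀ − 1/√F₈₀)
P80^-0.5 = F80^-0.5 + W/(10 Wi)
  = 5.6430/(10·11.4) + 1/√1741 = 0.049500 + 0.023966 = 0.073466
P80 = (1/0.073466)² = 13.6117² = 185.28 µm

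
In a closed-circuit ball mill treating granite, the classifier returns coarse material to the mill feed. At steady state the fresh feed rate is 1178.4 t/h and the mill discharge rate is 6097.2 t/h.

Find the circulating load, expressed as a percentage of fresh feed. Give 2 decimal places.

CL = 417.41 %

Discharge = new feed + return, hence
R = M − F = 6097.2 − 1178.4 = 4918.8 t/h
CL = 100·R/F = 100·4918.8/1178.4 = 417.41 %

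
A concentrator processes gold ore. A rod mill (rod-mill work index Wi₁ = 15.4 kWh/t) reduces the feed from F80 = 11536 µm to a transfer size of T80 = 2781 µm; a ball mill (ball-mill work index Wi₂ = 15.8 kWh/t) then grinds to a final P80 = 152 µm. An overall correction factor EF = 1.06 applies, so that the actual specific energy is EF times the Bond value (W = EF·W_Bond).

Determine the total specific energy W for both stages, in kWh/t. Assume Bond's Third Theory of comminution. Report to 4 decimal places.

W_Bond = 10·Wi·(1/√P₈₀ − 1/√F₈₀)
Stage 1 (11536→2781 µm, Wi₁=15.4): W₁ = 10·15.4·(0.018963 − 0.009310) = 1.4864 kWh/t
Stage 2 (2781→152 µm, Wi₂=15.8): W₂ = 10·15.8·(0.081111 − 0.018963) = 9.8194 kWh/t
W = W₁ + W₂ = 1.4864 + 9.8194 = 11.3058 kWh/t
W_actual = 1.06 × 11.3058 = 11.9842 kWh/t

W = 11.9842 kWh/t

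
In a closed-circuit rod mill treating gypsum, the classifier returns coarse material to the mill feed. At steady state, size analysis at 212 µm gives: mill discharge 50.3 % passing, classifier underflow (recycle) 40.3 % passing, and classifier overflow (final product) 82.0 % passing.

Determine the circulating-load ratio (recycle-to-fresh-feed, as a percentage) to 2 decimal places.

CL = 317.00 %

Classifier node, passing 212 µm:
(1+r)d = ru + o → r = (o−d)/(d−u)
r = (82.0 − 50.3)/(50.3 − 40.3) = 31.7/10.0 = 3.1700
CL = 100·r = 317.00 %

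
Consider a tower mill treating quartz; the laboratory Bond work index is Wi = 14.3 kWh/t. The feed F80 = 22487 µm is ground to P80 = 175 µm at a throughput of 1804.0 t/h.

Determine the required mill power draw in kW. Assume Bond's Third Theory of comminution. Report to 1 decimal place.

P = 17780.5 kW

W = 10 Wi (P80^-0.5 − F80^-0.5)
W = 10·14.3·(1/√175 − 1/√22487) = 10·14.3·(0.068924) = 9.8562 kWh/t
Mill draw = 9.8562 × 1804.0 = 17780.5 kW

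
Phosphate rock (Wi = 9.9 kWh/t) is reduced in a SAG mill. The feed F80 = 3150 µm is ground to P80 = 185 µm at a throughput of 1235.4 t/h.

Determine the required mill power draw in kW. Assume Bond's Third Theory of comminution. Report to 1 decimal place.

P = 6812.9 kW

W = 10 Wi / √P80 − 10 Wi / √F80
W = 10·9.9·(1/√185 − 1/√3150) = 10·9.9·(0.055704) = 5.5147 kWh/t
Mill draw = 5.5147 × 1235.4 = 6812.9 kW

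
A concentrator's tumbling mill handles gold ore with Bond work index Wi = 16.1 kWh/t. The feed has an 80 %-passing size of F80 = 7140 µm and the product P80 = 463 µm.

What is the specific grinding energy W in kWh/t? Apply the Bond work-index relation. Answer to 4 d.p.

W = 10 Wi (P80^-0.5 − F80^-0.5)
1/√463 = 0.046474;  1/√7140 = 0.011835
W = 10·16.1·(0.046474 − 0.011835) = 5.5769 kWh/t

W = 5.5769 kWh/t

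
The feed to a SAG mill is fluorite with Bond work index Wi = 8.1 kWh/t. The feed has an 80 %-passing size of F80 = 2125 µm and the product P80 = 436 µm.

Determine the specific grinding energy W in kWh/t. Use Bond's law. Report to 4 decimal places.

W = 10 Wi / √P80 − 10 Wi / √F80
1/√436 = 0.047891;  1/√2125 = 0.021693
W = 10·8.1·(0.047891 − 0.021693) = 2.1221 kWh/t

W = 2.1221 kWh/t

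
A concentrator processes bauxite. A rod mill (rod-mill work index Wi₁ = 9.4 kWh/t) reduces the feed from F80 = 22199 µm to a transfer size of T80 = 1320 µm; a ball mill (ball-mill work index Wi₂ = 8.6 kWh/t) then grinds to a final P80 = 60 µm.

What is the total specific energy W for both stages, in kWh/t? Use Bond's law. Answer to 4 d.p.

W = 10.6918 kWh/t

W = 10 Wi (1/√P80 − 1/√F80)  [Bond]
Stage 1 (22199→1320 µm, Wi₁=9.4): W₁ = 10·9.4·(0.027524 − 0.006712) = 1.9564 kWh/t
Stage 2 (1320→60 µm, Wi₂=8.6): W₂ = 10·8.6·(0.129099 − 0.027524) = 8.7355 kWh/t
W = W₁ + W₂ = 1.9564 + 8.7355 = 10.6918 kWh/t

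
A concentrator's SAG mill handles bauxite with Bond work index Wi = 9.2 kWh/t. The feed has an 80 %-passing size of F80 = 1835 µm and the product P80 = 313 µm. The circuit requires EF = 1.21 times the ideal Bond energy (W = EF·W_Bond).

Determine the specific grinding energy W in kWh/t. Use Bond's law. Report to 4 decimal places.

W = 3.6935 kWh/t

W = 10·Wi·[P80^(−½) − F80^(−½)]
1/√313 = 0.056523;  1/√1835 = 0.023344
W = 10·9.2·(0.056523 − 0.023344) = 3.0525 kWh/t
With EF = 1.21: W = 3.0525·1.21 = 3.6935 kWh/t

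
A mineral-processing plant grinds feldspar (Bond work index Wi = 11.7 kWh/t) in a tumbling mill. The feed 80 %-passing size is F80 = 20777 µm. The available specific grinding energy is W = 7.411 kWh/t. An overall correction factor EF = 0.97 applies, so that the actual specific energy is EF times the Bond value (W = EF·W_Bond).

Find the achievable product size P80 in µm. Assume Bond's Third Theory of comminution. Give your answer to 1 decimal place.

W = 10·Wi·[P80^(−½) − F80^(−½)]
W_Bond = W / EF = 7.411 / 0.97 = 7.6402 kWh/t
1/√P80 = 1/√F80 + W_Bond/(10·Wi)
  = 7.6402/(10·11.7) + 1/√20777 = 0.065301 + 0.006938 = 0.072238
P80 = (1/0.072238)² = 13.8430² = 191.63 µm

P80 = 191.6 µm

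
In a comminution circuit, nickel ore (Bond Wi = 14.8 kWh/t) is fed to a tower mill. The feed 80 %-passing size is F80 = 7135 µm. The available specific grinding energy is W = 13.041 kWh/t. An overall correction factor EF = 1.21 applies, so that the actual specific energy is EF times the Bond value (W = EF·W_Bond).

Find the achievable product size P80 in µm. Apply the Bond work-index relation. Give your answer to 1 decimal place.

Bond: W = 10·Wi·(1/√P80 − 1/√F80)
W_Bond = W / EF = 13.041 / 1.21 = 10.7777 kWh/t
⇒ 1/√P80 = W_Bond/(10 Wi) + 1/√F80
  = 10.7777/(10·14.8) + 1/√7135 = 0.072822 + 0.011839 = 0.084661
P80 = (1/0.084661)² = 11.8118² = 139.52 µm

P80 = 139.5 µm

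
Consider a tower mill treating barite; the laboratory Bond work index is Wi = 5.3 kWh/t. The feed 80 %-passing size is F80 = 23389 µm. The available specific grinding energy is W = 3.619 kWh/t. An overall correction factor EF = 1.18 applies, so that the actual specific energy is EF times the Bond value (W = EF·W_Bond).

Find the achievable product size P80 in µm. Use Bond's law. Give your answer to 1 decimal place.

P80 = 241.1 µm

W = 10·Wi·[P80^(−½) − F80^(−½)]
W_Bond = W / EF = 3.619 / 1.18 = 3.0669 kWh/t
⇒ 1/√P80 = W_Bond/(10 Wi) + 1/√F80
  = 3.0669/(10·5.3) + 1/√23389 = 0.057867 + 0.006539 = 0.064406
P80 = (1/0.064406)² = 15.5266² = 241.07 µm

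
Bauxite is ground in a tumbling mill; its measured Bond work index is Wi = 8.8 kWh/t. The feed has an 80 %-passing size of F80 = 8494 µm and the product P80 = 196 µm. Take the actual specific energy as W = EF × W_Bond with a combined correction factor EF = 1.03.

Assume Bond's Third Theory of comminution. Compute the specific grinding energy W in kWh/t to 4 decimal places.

W = 5.4908 kWh/t

Bond:  W = 10 Wi (1/√P − 1/√F)
1/√196 = 0.071429;  1/√8494 = 0.010850
W = 10·8.8·(0.071429 − 0.010850) = 5.3309 kWh/t
Corrected W = EF·W_Bond = 1.03·5.3309 = 5.4908 kWh/t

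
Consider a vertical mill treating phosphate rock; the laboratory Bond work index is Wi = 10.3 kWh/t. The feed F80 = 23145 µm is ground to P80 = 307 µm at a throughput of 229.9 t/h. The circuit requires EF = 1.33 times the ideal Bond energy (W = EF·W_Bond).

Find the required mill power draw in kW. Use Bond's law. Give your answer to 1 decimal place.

W = 10 Wi / √P80 − 10 Wi / √F80
W = 10·10.3·(1/√307 − 1/√23145) = 10·10.3·(0.050500) = 5.2015 kWh/t
Corrected W = EF·W_Bond = 1.33·5.2015 = 6.9180 kWh/t
Power = W × throughput = 6.9180 kWh/t × 229.9 t/h = 1590.4 kW

P = 1590.4 kW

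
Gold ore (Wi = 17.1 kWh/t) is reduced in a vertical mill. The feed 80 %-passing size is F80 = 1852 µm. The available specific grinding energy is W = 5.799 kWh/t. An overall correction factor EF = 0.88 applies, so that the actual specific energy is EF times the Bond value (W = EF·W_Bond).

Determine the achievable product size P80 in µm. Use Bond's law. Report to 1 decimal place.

P80 = 262.1 µm

W = 10 Wi / √P80 − 10 Wi / √F80
W_Bond = W / EF = 5.799 / 0.88 = 6.5898 kWh/t
⇒ 1/√P80 = W_Bond/(10 Wi) + 1/√F80
  = 6.5898/(10·17.1) + 1/√1852 = 0.038537 + 0.023237 = 0.061774
P80 = (1/0.061774)² = 16.1881² = 262.06 µm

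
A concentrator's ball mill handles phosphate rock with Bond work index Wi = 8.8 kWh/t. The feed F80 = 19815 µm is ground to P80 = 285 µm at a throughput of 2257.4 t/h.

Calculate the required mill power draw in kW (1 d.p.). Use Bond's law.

W = 10·Wi·[P80^(−½) − F80^(−½)]
W = 10·8.8·(1/√285 − 1/√19815) = 10·8.8·(0.052131) = 4.5875 kWh/t
Power = W × throughput = 4.5875 kWh/t × 2257.4 t/h = 10355.9 kW

P = 10355.9 kW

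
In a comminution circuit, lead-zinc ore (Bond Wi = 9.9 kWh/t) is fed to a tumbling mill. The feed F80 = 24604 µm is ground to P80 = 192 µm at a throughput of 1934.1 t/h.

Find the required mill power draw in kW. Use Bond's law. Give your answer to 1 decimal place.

W = 10·Wi·[P80^(−½) − F80^(−½)]
W = 10·9.9·(1/√192 − 1/√24604) = 10·9.9·(0.065794) = 6.5136 kWh/t
P_mill = W·ṁ = 6.5136·1934.1 = 12597.9 kW

P = 12597.9 kW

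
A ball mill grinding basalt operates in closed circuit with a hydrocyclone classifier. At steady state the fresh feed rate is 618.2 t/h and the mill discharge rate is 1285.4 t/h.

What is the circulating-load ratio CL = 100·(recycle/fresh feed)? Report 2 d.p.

M = F + R at steady state, so:
R = M − F = 1285.4 − 618.2 = 667.2 t/h
CL = 100·R/F = 100·667.2/618.2 = 107.93 %

CL = 107.93 %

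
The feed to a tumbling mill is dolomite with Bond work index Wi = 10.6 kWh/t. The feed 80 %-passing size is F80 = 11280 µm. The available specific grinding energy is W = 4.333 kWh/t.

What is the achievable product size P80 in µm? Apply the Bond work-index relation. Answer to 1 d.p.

P80 = 395.4 µm

W = 10 Wi / √P80 − 10 Wi / √F80
⇒ 1/√P80 = W/(10 Wi) + 1/√F80
  = 4.3330/(10·10.6) + 1/√11280 = 0.040877 + 0.009416 = 0.050293
P80 = (1/0.050293)² = 19.8835² = 395.35 µm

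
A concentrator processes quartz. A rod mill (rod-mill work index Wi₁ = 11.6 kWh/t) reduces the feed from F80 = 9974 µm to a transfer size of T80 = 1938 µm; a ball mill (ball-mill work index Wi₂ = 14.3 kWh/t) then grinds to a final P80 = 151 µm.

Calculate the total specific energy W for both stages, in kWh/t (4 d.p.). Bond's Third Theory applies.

W = 10·Wi·[P80^(−½) − F80^(−½)]
Stage 1 (9974→1938 µm, Wi₁=11.6): W₁ = 10·11.6·(0.022716 − 0.010013) = 1.4735 kWh/t
Stage 2 (1938→151 µm, Wi₂=14.3): W₂ = 10·14.3·(0.081379 − 0.022716) = 8.3889 kWh/t
W = W₁ + W₂ = 1.4735 + 8.3889 = 9.8623 kWh/t

W = 9.8623 kWh/t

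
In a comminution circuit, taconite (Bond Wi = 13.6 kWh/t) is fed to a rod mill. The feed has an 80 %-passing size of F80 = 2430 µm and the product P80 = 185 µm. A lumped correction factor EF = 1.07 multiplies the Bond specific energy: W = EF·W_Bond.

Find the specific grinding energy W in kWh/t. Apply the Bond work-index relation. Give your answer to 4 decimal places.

W = 10 Wi / √P80 − 10 Wi / √F80
1/√185 = 0.073521;  1/√2430 = 0.020286
W = 10·13.6·(0.073521 − 0.020286) = 7.2400 kWh/t
Apply correction: 7.2400 × 1.07 = 7.7468 kWh/t

W = 7.7468 kWh/t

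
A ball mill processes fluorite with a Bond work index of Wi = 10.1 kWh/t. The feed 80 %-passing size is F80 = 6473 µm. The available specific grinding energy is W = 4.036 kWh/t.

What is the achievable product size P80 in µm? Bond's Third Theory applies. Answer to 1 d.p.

W = 10 Wi / √P80 − 10 Wi / √F80
P80^(−½) = W/(10 Wi) + F80^(−½)
  = 4.0360/(10·10.1) + 1/√6473 = 0.039960 + 0.012429 = 0.052390
P80 = (1/0.052390)² = 19.0877² = 364.34 µm

P80 = 364.3 µm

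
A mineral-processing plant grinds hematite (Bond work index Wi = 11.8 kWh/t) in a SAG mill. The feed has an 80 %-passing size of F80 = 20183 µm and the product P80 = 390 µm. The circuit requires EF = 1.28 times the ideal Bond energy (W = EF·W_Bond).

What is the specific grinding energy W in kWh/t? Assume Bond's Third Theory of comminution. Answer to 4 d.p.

W = 6.5850 kWh/t

Bond:  W = 10 Wi (1/√P − 1/√F)
1/√390 = 0.050637;  1/√20183 = 0.007039
W = 10·11.8·(0.050637 − 0.007039) = 5.1446 kWh/t
W_actual = 1.28 × 5.1446 = 6.5850 kWh/t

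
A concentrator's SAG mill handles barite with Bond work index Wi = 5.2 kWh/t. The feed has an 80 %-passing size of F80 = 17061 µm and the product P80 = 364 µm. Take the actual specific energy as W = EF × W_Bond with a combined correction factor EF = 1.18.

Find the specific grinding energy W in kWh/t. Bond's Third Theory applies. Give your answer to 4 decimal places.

W = 2.7464 kWh/t

W = 10·Wi·(P80^(-½) − F80^(-½))
1/√364 = 0.052414;  1/√17061 = 0.007656
W = 10·5.2·(0.052414 − 0.007656) = 2.3274 kWh/t
Corrected W = EF·W_Bond = 1.18·2.3274 = 2.7464 kWh/t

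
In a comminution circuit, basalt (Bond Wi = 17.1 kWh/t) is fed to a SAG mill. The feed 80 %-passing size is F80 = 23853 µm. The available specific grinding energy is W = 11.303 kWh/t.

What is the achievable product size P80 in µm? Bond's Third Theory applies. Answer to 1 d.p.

P80 = 189.9 µm

W = 10 Wi (P80^-0.5 − F80^-0.5)
P80^-0.5 = F80^-0.5 + W/(10 Wi)
  = 11.3030/(10·17.1) + 1/√23853 = 0.066099 + 0.006475 = 0.072574
P80 = (1/0.072574)² = 13.7790² = 189.86 µm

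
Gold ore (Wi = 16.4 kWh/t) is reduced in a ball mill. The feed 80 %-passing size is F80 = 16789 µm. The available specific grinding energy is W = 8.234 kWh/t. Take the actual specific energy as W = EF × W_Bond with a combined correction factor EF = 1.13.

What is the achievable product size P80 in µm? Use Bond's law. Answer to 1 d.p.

P80 = 367.7 µm

W = 10·Wi·(P80^(-½) − F80^(-½))
W_Bond = W / EF = 8.234 / 1.13 = 7.2867 kWh/t
P80^-0.5 = F80^-0.5 + W_Bond/(10 Wi)
  = 7.2867/(10·16.4) + 1/√16789 = 0.044431 + 0.007718 = 0.052149
P80 = (1/0.052149)² = 19.1758² = 367.71 µm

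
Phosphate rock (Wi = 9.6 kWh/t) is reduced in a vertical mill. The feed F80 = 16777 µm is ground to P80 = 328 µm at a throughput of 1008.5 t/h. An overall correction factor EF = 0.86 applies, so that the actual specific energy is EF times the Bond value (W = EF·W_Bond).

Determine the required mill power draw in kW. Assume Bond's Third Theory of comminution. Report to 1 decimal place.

W = 10 Wi (1/√P80 − 1/√F80)  [Bond]
W = 10·9.6·(1/√328 − 1/√16777) = 10·9.6·(0.047495) = 4.5595 kWh/t
Apply correction: 4.5595 × 0.86 = 3.9212 kWh/t
P = W·T = 3.9212·1008.5 = 3954.5 kW

P = 3954.5 kW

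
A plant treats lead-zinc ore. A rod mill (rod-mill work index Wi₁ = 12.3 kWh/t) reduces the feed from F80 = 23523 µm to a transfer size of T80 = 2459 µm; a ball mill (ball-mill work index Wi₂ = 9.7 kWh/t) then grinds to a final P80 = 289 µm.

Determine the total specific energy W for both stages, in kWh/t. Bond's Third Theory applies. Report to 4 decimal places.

W = 5.4282 kWh/t

Bond:  W = 10 Wi (1/√P − 1/√F)
Stage 1 (23523→2459 µm, Wi₁=12.3): W₁ = 10·12.3·(0.020166 − 0.006520) = 1.6785 kWh/t
Stage 2 (2459→289 µm, Wi₂=9.7): W₂ = 10·9.7·(0.058824 − 0.020166) = 3.7498 kWh/t
W = W₁ + W₂ = 1.6785 + 3.7498 = 5.4282 kWh/t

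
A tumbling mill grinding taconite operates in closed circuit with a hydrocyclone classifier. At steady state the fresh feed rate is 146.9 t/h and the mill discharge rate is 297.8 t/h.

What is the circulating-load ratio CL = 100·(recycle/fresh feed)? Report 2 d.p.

CL = 102.72 %

M = F + R at steady state, so:
R = M − F = 297.8 − 146.9 = 150.9 t/h
CL = 100·R/F = 100·150.9/146.9 = 102.72 %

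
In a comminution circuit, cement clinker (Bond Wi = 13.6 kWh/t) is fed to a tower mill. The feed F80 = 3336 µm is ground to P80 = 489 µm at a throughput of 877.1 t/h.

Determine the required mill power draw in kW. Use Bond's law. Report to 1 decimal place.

Bond:  W = 10 Wi (1/√P − 1/√F)
W = 10·13.6·(1/√489 − 1/√3336) = 10·13.6·(0.027908) = 3.7955 kWh/t
P_mill = W·ṁ = 3.7955·877.1 = 3329.0 kW

P = 3329.0 kW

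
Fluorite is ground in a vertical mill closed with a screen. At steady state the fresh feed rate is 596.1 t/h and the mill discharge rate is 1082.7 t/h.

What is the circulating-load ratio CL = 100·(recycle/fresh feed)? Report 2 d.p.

CL = 81.63 %

Mill node: discharge = fresh + recycle.
R = M − F = 1082.7 − 596.1 = 486.6 t/h
CL = 100·R/F = 100·486.6/596.1 = 81.63 %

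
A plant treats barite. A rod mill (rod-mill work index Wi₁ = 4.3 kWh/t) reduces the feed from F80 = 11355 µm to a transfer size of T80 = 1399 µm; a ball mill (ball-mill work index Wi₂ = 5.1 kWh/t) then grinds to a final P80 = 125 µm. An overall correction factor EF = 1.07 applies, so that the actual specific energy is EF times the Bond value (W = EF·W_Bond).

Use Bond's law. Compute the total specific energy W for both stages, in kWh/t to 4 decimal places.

W = 4.2203 kWh/t

W = 10 Wi / √P80 − 10 Wi / √F80
Stage 1 (11355→1399 µm, Wi₁=4.3): W₁ = 10·4.3·(0.026736 − 0.009384) = 0.7461 kWh/t
Stage 2 (1399→125 µm, Wi₂=5.1): W₂ = 10·5.1·(0.089443 − 0.026736) = 3.1981 kWh/t
W = W₁ + W₂ = 0.7461 + 3.1981 = 3.9442 kWh/t
Corrected W = EF·W_Bond = 1.07·3.9442 = 4.2203 kWh/t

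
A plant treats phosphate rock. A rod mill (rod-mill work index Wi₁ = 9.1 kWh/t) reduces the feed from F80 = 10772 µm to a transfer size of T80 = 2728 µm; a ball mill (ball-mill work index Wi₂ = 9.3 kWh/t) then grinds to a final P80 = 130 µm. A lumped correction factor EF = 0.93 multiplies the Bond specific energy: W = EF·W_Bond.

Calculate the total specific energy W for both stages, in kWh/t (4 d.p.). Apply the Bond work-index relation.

W = 6.7347 kWh/t

W = 10·Wi·(P80^(-½) − F80^(-½))
Stage 1 (10772→2728 µm, Wi₁=9.1): W₁ = 10·9.1·(0.019146 − 0.009635) = 0.8655 kWh/t
Stage 2 (2728→130 µm, Wi₂=9.3): W₂ = 10·9.3·(0.087706 − 0.019146) = 6.3761 kWh/t
W = W₁ + W₂ = 0.8655 + 6.3761 = 7.2416 kWh/t
W_actual = 0.93 × 7.2416 = 6.7347 kWh/t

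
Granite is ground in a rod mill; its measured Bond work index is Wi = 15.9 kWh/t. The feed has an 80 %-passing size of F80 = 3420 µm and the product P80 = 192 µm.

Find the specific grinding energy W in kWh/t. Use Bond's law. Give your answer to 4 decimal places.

W = 10·Wi·[P80^(−½) − F80^(−½)]
1/√192 = 0.072169;  1/√3420 = 0.017100
W = 10·15.9·(0.072169 − 0.017100) = 8.7560 kWh/t

W = 8.7560 kWh/t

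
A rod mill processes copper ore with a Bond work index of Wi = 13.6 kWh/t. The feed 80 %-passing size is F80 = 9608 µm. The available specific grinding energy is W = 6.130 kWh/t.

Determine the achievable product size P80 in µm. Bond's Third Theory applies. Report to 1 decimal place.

W = 10·Wi·[P80^(−½) − F80^(−½)]
⇒ 1/√P80 = W/(10 Wi) + 1/√F80
  = 6.1300/(10·13.6) + 1/√9608 = 0.045074 + 0.010202 = 0.055275
P80 = (1/0.055275)² = 18.0912² = 327.29 µm

P80 = 327.3 µm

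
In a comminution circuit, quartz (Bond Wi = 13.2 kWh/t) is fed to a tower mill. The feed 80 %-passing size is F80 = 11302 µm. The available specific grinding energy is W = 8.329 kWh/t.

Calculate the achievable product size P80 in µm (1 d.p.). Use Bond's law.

W = 10·Wi·[P80^(−½) − F80^(−½)]
⇒ 1/√P80 = W/(10·Wi) + 1/√F80
  = 8.3290/(10·13.2) + 1/√11302 = 0.063098 + 0.009406 = 0.072505
P80 = (1/0.072505)² = 13.7922² = 190.22 µm

P80 = 190.2 µm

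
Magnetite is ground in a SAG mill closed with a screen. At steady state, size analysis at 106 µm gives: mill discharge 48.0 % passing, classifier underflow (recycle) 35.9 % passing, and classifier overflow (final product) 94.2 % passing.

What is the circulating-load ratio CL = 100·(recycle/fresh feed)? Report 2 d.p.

Two-product formula at 106 µm:
d + r·d = r·u + o → r(d−u) = o−d
r = (94.2 − 48.0)/(48.0 − 35.9) = 46.2/12.1 = 3.8182
CL = 100·r = 381.82 %

CL = 381.82 %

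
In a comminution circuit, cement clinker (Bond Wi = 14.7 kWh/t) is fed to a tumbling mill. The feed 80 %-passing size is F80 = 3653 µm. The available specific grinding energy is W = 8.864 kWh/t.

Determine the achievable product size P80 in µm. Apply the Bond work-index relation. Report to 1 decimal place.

P80 = 169.3 µm

Bond:  W = 10 Wi (1/√P − 1/√F)
1/√P80 = 1/√F80 + W/(10·Wi)
  = 8.8640/(10·14.7) + 1/√3653 = 0.060299 + 0.016545 = 0.076845
P80 = (1/0.076845)² = 13.0133² = 169.35 µm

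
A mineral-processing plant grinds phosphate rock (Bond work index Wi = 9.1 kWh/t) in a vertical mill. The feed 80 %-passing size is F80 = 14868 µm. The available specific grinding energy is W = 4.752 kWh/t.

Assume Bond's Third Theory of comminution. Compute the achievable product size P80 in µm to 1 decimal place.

W = 10 Wi (1/√P80 − 1/√F80)  [Bond]
P80^-0.5 = F80^-0.5 + W/(10 Wi)
  = 4.7520/(10·9.1) + 1/√14868 = 0.052220 + 0.008201 = 0.060421
P80 = (1/0.060421)² = 16.5506² = 273.92 µm

P80 = 273.9 µm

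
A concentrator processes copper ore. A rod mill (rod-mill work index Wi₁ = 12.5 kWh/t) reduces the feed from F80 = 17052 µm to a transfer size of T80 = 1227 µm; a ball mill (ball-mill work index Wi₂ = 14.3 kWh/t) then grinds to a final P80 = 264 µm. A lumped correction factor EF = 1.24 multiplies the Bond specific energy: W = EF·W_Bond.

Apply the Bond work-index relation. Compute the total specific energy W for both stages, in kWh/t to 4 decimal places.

W = 9.0891 kWh/t

W = 10 Wi (P80^-0.5 − F80^-0.5)
Stage 1 (17052→1227 µm, Wi₁=12.5): W₁ = 10·12.5·(0.028548 − 0.007658) = 2.6113 kWh/t
Stage 2 (1227→264 µm, Wi₂=14.3): W₂ = 10·14.3·(0.061546 − 0.028548) = 4.7187 kWh/t
W = W₁ + W₂ = 2.6113 + 4.7187 = 7.3299 kWh/t
Corrected W = EF·W_Bond = 1.24·7.3299 = 9.0891 kWh/t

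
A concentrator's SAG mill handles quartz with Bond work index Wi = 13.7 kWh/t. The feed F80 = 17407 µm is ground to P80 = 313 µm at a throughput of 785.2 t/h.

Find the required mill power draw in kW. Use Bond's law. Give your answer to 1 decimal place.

Bond:  W = 10 Wi (1/√P − 1/√F)
W = 10·13.7·(1/√313 − 1/√17407) = 10·13.7·(0.048944) = 6.7053 kWh/t
P = W·T = 6.7053·785.2 = 5265.0 kW

P = 5265.0 kW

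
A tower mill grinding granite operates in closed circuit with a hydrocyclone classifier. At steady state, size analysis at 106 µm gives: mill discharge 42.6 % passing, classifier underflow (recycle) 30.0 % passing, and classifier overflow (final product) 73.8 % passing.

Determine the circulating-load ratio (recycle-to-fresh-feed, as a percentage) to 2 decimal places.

Let r = R/F. Size balance at 106 µm:
(1+r)d = ru + o → r = (o−d)/(d−u)
r = (73.8 − 42.6)/(42.6 − 30.0) = 31.2/12.6 = 2.4762
CL = 100·r = 247.62 %

CL = 247.62 %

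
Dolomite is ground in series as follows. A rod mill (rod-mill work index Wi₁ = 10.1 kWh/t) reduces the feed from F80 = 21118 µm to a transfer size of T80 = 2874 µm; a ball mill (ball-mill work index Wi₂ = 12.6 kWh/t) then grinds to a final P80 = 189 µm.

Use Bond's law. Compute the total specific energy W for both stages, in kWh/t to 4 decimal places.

W = 8.0038 kWh/t

Bond:  W = 10 Wi (1/√P − 1/√F)
Stage 1 (21118→2874 µm, Wi₁=10.1): W₁ = 10·10.1·(0.018653 − 0.006881) = 1.1890 kWh/t
Stage 2 (2874→189 µm, Wi₂=12.6): W₂ = 10·12.6·(0.072739 − 0.018653) = 6.8148 kWh/t
W = W₁ + W₂ = 1.1890 + 6.8148 = 8.0038 kWh/t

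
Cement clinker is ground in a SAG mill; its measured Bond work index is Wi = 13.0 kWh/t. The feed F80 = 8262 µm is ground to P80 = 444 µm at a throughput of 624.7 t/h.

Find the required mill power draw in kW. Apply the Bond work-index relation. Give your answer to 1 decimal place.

P = 2960.6 kW

Bond: W = 10·Wi·(1/√P80 − 1/√F80)
W = 10·13.0·(1/√444 − 1/√8262) = 10·13.0·(0.036456) = 4.7393 kWh/t
Power = W × throughput = 4.7393 kWh/t × 624.7 t/h = 2960.6 kW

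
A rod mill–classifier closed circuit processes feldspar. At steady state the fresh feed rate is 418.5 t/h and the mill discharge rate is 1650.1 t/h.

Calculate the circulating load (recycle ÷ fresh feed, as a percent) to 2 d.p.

Discharge = new feed + return, hence
R = M − F = 1650.1 − 418.5 = 1231.6 t/h
CL = 100·R/F = 100·1231.6/418.5 = 294.29 %

CL = 294.29 %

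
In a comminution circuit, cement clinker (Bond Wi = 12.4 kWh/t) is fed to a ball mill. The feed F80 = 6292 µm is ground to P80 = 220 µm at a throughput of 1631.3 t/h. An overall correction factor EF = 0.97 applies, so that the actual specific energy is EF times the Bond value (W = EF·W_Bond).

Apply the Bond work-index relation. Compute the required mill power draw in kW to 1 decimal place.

W = 10 Wi (1/√P80 − 1/√F80)  [Bond]
W = 10·12.4·(1/√220 − 1/√6292) = 10·12.4·(0.054813) = 6.7968 kWh/t
Corrected W = EF·W_Bond = 0.97·6.7968 = 6.5929 kWh/t
Power = W × throughput = 6.5929 kWh/t × 1631.3 t/h = 10755.0 kW

P = 10755.0 kW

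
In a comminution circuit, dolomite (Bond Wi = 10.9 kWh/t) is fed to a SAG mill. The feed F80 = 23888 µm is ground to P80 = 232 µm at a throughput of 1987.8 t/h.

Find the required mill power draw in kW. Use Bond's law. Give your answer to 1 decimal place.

P = 12823.2 kW

Bond:  W = 10 Wi (1/√P − 1/√F)
W = 10·10.9·(1/√232 − 1/√23888) = 10·10.9·(0.059183) = 6.4510 kWh/t
Mill draw = 6.4510 × 1987.8 = 12823.2 kW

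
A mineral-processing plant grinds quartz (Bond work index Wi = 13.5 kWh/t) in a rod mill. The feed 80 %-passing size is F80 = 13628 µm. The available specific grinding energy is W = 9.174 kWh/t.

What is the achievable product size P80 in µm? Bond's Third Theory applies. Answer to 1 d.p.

Bond:  W = 10 Wi (1/√P − 1/√F)
⇒ 1/√P80 = W/(10 Wi) + 1/√F80
  = 9.1740/(10·13.5) + 1/√13628 = 0.067956 + 0.008566 = 0.076522
P80 = (1/0.076522)² = 13.0682² = 170.78 µm

P80 = 170.8 µm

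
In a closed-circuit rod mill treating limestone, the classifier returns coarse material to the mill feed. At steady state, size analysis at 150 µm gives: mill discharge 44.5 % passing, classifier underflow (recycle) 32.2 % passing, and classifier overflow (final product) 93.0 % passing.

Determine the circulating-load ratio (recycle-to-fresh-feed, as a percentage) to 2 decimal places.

CL = 394.31 %

Two-product formula at 150 µm:
(1+r)·d = r·u + o ⇒ r = (o−d)/(d−u)
r = (93.0 − 44.5)/(44.5 − 32.2) = 48.5/12.3 = 3.9431
CL = 100·r = 394.31 %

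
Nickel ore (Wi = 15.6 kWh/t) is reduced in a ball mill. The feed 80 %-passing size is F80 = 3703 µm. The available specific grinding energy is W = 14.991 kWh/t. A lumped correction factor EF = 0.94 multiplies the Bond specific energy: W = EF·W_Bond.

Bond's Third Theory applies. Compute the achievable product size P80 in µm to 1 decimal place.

W = 10 Wi (P80^-0.5 − F80^-0.5)
W_Bond = W / EF = 14.991 / 0.94 = 15.9479 kWh/t
P80^(−½) = W_Bond/(10 Wi) + F80^(−½)
  = 15.9479/(10·15.6) + 1/√3703 = 0.102230 + 0.016433 = 0.118663
P80 = (1/0.118663)² = 8.4272² = 71.02 µm

P80 = 71.0 µm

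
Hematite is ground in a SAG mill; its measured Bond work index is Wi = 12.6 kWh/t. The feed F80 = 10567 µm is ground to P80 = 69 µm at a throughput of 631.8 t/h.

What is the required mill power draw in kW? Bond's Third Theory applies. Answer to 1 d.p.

W_Bond = 10·Wi·(1/√P₈₀ − 1/√F₈₀)
W = 10·12.6·(1/√69 − 1/√10567) = 10·12.6·(0.110658) = 13.9429 kWh/t
Mill draw = 13.9429 × 631.8 = 8809.1 kW

P = 8809.1 kW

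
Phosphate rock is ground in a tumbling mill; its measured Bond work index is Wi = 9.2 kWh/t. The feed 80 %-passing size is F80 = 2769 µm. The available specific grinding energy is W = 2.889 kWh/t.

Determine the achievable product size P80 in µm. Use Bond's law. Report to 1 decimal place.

W = 10 Wi / √P80 − 10 Wi / √F80
⇒ 1/√P80 = W/(10·Wi) + 1/√F80
  = 2.8890/(10·9.2) + 1/√2769 = 0.031402 + 0.019004 = 0.050406
P80 = (1/0.050406)² = 19.8390² = 393.58 µm

P80 = 393.6 µm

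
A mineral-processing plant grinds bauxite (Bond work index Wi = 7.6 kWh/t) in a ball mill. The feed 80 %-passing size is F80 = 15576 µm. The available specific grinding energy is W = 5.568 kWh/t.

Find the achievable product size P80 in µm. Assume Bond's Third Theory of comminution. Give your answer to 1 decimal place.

P80 = 151.4 µm

Bond: W = 10·Wi·(1/√P80 − 1/√F80)
⇒ 1/√P80 = W/(10·Wi) + 1/√F80
  = 5.5680/(10·7.6) + 1/√15576 = 0.073263 + 0.008013 = 0.081276
P80 = (1/0.081276)² = 12.3038² = 151.38 µm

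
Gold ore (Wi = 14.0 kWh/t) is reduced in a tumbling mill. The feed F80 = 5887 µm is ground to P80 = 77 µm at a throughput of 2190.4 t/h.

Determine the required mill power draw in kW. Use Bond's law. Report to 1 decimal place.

Bond:  W = 10 Wi (1/√P − 1/√F)
W = 10·14.0·(1/√77 − 1/√5887) = 10·14.0·(0.100927) = 14.1298 kWh/t
P = W·T = 14.1298·2190.4 = 30950.0 kW

P = 30950.0 kW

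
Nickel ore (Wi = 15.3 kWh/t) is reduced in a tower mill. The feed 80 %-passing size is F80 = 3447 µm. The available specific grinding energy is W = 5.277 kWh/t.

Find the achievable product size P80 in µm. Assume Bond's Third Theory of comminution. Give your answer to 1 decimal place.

Bond:  W = 10 Wi (1/√P − 1/√F)
1/√P80 = 1/√F80 + W/(10·Wi)
  = 5.2770/(10·15.3) + 1/√3447 = 0.034490 + 0.017033 = 0.051523
P80 = (1/0.051523)² = 19.4089² = 376.71 µm

P80 = 376.7 µm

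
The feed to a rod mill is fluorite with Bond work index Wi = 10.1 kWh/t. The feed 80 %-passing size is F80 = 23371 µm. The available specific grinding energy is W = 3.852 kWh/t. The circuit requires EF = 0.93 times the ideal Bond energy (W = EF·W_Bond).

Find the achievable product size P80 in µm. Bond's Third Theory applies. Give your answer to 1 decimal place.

P80 = 442.3 µm

W = 10 Wi (P80^-0.5 − F80^-0.5)
W_Bond = W / EF = 3.852 / 0.93 = 4.1419 kWh/t
⇒ 1/√P80 = W_Bond/(10 Wi) + 1/√F80
  = 4.1419/(10·10.1) + 1/√23371 = 0.041009 + 0.006541 = 0.047551
P80 = (1/0.047551)² = 21.0303² = 442.27 µm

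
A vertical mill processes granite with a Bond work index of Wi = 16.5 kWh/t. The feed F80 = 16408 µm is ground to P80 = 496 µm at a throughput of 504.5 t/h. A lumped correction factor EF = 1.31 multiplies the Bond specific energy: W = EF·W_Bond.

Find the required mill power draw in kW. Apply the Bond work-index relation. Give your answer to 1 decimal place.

P = 4045.1 kW

Bond: W = 10·Wi·(1/√P80 − 1/√F80)
W = 10·16.5·(1/√496 − 1/√16408) = 10·16.5·(0.037095) = 6.1206 kWh/t
Apply correction: 6.1206 × 1.31 = 8.0180 kWh/t
P = W·T = 8.0180·504.5 = 4045.1 kW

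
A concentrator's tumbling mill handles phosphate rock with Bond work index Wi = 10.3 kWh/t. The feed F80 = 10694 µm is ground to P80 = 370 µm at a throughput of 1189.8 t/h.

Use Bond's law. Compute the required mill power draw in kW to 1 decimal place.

Bond: W = 10·Wi·(1/√P80 − 1/√F80)
W = 10·10.3·(1/√370 − 1/√10694) = 10·10.3·(0.042317) = 4.3587 kWh/t
Power = W × throughput = 4.3587 kWh/t × 1189.8 t/h = 5186.0 kW

P = 5186.0 kW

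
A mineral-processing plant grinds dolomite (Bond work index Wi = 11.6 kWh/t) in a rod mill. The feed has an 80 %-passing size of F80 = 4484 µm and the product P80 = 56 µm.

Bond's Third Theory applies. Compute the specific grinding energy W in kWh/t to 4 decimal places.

W = 10·Wi·[P80^(−½) − F80^(−½)]
1/√56 = 0.133631;  1/√4484 = 0.014934
W = 10·11.6·(0.133631 − 0.014934) = 13.7688 kWh/t

W = 13.7688 kWh/t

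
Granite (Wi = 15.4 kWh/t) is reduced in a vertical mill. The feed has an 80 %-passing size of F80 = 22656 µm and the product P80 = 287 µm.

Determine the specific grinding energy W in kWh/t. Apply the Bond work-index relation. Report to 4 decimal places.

W = 10·Wi·[P80^(−½) − F80^(−½)]
1/√287 = 0.059028;  1/√22656 = 0.006644
W = 10·15.4·(0.059028 − 0.006644) = 8.0672 kWh/t

W = 8.0672 kWh/t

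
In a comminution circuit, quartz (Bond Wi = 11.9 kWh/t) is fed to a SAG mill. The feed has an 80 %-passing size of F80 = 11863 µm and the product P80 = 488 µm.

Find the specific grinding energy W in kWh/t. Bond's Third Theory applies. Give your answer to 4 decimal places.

W = 10·Wi·[P80^(−½) − F80^(−½)]
1/√488 = 0.045268;  1/√11863 = 0.009181
W = 10·11.9·(0.045268 − 0.009181) = 4.2943 kWh/t

W = 4.2943 kWh/t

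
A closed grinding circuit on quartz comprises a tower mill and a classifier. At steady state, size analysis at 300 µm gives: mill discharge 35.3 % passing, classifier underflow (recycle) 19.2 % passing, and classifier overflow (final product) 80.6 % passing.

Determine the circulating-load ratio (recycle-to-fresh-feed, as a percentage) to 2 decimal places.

Classifier node, passing 300 µm:
Fd + Rd = Ru + Fo ⇒ R/F = (o−d)/(d−u)
r = (80.6 − 35.3)/(35.3 − 19.2) = 45.3/16.1 = 2.8137
CL = 100·r = 281.37 %

CL = 281.37 %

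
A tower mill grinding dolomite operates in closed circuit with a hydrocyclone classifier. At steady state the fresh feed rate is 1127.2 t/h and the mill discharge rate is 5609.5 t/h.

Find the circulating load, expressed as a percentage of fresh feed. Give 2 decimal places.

Mill node: discharge = fresh + recycle.
R = M − F = 5609.5 − 1127.2 = 4482.3 t/h
CL = 100·R/F = 100·4482.3/1127.2 = 397.65 %

CL = 397.65 %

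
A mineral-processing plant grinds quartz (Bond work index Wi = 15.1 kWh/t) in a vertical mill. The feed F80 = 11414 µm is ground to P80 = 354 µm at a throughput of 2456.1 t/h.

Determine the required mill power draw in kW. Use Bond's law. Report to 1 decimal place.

P = 16240.2 kW

W = 10 Wi (P80^-0.5 − F80^-0.5)
W = 10·15.1·(1/√354 − 1/√11414) = 10·15.1·(0.043789) = 6.6122 kWh/t
Power = W × throughput = 6.6122 kWh/t × 2456.1 t/h = 16240.2 kW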